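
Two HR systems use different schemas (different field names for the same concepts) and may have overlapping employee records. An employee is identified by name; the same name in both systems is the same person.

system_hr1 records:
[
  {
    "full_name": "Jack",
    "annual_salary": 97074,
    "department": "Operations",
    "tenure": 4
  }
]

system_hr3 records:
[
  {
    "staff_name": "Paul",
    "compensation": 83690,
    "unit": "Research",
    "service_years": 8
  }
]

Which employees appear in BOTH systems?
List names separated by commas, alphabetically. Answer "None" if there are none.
None

Schema mapping: "full_name" (system_hr1) = "staff_name" (system_hr3) = employee name

Names in system_hr1: ['Jack']
Names in system_hr3: ['Paul']

Intersection: None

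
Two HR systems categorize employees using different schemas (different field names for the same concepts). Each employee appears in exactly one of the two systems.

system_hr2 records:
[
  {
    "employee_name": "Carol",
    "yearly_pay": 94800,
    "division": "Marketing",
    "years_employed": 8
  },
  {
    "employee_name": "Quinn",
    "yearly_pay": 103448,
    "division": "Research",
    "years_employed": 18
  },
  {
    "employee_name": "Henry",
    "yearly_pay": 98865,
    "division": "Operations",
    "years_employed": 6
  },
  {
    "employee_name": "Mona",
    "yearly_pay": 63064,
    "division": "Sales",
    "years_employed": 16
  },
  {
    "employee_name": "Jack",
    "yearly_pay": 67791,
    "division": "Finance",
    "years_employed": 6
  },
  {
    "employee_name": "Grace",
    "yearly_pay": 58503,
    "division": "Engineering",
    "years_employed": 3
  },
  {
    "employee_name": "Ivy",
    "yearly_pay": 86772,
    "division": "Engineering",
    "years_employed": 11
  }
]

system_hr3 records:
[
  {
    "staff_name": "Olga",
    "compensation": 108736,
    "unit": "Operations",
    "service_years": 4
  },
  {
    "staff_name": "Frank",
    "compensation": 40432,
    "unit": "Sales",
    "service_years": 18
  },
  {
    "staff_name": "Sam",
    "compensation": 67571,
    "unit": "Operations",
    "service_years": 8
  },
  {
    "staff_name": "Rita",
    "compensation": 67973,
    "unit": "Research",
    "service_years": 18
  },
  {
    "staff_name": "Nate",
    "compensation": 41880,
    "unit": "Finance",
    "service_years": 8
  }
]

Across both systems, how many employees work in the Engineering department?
2

Schema mapping: "division" (system_hr2) = "unit" (system_hr3) = department

Engineering employees in system_hr2: 2
Engineering employees in system_hr3: 0

Total in Engineering: 2 + 0 = 2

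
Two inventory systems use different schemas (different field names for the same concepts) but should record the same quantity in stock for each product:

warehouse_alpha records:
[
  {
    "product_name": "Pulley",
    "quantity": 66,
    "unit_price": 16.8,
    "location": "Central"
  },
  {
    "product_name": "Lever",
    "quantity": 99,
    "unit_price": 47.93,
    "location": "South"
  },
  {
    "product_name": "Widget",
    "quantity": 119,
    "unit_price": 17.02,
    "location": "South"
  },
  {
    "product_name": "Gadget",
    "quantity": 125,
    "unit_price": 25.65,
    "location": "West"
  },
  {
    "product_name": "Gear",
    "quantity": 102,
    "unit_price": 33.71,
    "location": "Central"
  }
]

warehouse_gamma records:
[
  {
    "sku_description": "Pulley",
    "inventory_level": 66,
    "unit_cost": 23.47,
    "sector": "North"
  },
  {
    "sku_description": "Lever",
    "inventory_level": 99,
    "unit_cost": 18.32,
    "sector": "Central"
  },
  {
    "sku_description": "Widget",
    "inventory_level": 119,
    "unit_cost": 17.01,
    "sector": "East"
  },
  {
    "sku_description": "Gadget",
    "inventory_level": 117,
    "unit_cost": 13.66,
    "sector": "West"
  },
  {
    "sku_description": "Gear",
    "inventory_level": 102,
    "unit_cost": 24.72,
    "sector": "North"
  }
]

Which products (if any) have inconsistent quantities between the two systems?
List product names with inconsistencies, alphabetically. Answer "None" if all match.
Gadget

Schema mappings:
- "product_name" (warehouse_alpha) = "sku_description" (warehouse_gamma) = product name
- "quantity" (warehouse_alpha) = "inventory_level" (warehouse_gamma) = quantity

Comparison:
  Pulley: 66 vs 66 - MATCH
  Lever: 99 vs 99 - MATCH
  Widget: 119 vs 119 - MATCH
  Gadget: 125 vs 117 - MISMATCH
  Gear: 102 vs 102 - MATCH

Products with inconsistencies: Gadget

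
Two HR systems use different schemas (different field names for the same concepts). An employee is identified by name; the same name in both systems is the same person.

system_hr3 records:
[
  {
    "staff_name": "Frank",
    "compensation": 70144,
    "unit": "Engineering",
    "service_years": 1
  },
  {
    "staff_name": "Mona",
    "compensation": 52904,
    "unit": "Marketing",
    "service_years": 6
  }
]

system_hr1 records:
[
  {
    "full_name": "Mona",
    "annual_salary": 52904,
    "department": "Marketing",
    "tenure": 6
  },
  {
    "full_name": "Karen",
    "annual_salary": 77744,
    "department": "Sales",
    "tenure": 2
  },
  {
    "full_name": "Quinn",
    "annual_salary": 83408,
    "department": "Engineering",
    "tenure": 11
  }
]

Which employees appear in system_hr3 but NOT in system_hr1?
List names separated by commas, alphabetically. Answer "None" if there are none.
Frank

Schema mapping: "staff_name" (system_hr3) = "full_name" (system_hr1) = employee name

Names in system_hr3: ['Frank', 'Mona']
Names in system_hr1: ['Karen', 'Mona', 'Quinn']

In system_hr3 but not system_hr1: ['Frank']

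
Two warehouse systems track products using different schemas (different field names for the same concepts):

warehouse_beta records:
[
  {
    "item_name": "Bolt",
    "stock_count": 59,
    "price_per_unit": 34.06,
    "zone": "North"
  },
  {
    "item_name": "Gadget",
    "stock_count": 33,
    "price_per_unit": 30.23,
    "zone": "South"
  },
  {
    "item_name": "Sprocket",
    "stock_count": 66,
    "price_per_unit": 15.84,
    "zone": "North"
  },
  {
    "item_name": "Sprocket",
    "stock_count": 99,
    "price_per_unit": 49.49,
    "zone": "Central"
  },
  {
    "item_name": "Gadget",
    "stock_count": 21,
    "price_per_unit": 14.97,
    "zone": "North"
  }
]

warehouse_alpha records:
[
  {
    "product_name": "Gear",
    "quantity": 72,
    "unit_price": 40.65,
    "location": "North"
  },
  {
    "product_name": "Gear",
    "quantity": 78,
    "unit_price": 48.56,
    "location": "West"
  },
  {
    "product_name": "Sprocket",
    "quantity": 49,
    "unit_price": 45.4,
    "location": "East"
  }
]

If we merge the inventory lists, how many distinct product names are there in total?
4

Schema mapping: "item_name" (warehouse_beta) = "product_name" (warehouse_alpha) = product name

Products in warehouse_beta: ['Bolt', 'Gadget', 'Sprocket']
Products in warehouse_alpha: ['Gear', 'Sprocket']

Union (unique products): ['Bolt', 'Gadget', 'Gear', 'Sprocket']
Count: 4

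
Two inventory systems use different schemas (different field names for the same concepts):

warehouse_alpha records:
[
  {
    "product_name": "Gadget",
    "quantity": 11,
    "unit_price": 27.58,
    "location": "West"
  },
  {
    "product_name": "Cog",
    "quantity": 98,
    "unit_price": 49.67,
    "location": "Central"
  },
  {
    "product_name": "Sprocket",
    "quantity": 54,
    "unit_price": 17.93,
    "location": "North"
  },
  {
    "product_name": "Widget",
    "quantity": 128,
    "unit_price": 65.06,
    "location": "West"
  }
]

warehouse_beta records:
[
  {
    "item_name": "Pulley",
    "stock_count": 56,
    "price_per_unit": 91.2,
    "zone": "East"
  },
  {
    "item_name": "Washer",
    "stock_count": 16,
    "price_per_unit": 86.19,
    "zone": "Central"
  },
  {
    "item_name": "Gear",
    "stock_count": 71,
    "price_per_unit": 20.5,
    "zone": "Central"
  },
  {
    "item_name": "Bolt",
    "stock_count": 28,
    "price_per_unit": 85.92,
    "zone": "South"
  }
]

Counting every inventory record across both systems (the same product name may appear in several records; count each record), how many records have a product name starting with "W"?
2

Schema mapping: "product_name" (warehouse_alpha) = "item_name" (warehouse_beta) = product name

Records with product name starting with "W" in warehouse_alpha: 1
Records with product name starting with "W" in warehouse_beta: 1

Total: 1 + 1 = 2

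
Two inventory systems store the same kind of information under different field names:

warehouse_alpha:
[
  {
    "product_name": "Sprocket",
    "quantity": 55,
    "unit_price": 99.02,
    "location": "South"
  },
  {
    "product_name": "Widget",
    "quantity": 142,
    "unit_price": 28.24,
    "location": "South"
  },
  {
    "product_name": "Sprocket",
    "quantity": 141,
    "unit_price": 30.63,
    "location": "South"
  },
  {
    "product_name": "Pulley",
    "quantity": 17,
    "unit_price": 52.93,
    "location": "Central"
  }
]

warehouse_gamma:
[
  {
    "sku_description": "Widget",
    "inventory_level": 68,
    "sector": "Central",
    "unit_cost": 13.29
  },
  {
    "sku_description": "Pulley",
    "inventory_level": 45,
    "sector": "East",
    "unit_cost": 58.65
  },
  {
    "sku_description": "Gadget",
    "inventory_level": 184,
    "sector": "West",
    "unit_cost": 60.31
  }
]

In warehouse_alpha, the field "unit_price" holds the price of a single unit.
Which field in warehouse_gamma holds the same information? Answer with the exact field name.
unit_cost

In warehouse_alpha, "unit_price" holds the price of a single unit.
The fields in warehouse_gamma are: "sku_description", "inventory_level", "sector", "unit_cost".
"unit_cost" is the match: the name refers to the same concept and its values are decimal currency amounts (e.g. 13.29, 58.65).
The other fields ("sku_description", "inventory_level", "sector") hold different kinds of data.

So "unit_price" in warehouse_alpha corresponds to "unit_cost" in warehouse_gamma.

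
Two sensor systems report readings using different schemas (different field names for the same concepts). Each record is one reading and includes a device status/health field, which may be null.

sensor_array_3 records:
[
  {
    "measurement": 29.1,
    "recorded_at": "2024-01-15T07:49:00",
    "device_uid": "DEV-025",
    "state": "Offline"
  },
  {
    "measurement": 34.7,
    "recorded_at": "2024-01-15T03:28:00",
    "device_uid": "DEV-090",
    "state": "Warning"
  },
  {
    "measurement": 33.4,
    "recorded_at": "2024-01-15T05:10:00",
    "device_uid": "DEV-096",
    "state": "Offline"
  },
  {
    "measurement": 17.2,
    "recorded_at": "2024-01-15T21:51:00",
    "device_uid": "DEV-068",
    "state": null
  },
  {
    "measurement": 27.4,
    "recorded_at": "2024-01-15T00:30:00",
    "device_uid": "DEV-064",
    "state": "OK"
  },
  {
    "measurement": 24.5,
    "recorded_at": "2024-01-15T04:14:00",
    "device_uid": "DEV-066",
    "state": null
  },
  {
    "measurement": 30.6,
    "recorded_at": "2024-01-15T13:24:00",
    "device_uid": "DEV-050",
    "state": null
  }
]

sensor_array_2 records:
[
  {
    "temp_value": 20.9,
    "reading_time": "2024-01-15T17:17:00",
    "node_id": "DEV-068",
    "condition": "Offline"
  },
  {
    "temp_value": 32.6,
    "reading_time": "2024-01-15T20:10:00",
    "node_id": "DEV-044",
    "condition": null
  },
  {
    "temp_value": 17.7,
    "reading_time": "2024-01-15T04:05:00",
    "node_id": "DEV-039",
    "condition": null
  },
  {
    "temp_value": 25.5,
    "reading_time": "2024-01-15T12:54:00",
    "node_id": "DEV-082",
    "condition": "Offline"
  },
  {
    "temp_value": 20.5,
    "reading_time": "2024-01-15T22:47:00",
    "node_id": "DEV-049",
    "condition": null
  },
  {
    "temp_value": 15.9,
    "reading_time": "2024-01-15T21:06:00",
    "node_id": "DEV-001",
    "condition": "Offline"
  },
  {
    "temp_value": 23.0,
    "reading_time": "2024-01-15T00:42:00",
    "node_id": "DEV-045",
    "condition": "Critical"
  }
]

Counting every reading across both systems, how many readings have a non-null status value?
8

Schema mapping: "state" (sensor_array_3) = "condition" (sensor_array_2) = status

Non-null in sensor_array_3: 4
Non-null in sensor_array_2: 4

Total non-null: 4 + 4 = 8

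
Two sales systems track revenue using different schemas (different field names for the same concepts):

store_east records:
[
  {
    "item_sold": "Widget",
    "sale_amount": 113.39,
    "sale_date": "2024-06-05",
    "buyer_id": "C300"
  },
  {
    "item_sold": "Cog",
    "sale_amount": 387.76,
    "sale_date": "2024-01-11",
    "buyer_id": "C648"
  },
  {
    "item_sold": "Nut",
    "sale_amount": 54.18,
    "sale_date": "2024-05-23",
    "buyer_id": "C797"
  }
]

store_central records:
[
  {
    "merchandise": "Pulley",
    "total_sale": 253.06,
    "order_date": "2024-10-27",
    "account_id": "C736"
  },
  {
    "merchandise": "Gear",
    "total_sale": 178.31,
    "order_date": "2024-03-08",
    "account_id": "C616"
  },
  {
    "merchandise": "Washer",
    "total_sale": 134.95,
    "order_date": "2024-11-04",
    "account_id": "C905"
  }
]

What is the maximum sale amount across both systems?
387.76

Reconcile: "sale_amount" (store_east) = "total_sale" (store_central) = sale amount

Maximum in store_east: 387.76
Maximum in store_central: 253.06

Overall maximum: max(387.76, 253.06) = 387.76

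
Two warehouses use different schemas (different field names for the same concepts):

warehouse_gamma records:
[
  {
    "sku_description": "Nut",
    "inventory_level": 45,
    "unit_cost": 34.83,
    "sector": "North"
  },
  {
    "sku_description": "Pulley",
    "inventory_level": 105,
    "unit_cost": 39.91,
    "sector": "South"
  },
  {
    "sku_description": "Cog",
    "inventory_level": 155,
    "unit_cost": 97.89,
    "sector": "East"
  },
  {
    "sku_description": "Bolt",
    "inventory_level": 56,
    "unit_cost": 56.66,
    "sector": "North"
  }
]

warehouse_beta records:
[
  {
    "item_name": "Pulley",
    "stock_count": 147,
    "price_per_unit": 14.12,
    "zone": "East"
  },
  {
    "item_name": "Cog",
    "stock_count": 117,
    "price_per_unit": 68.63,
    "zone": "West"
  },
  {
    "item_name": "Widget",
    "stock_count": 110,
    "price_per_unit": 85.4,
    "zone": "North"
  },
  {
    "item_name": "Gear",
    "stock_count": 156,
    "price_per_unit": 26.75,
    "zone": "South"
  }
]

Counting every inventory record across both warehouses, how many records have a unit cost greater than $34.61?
6

Schema mapping: "unit_cost" (warehouse_gamma) = "price_per_unit" (warehouse_beta) = unit cost

Records > $34.61 in warehouse_gamma: 4
Records > $34.61 in warehouse_beta: 2

Total count: 4 + 2 = 6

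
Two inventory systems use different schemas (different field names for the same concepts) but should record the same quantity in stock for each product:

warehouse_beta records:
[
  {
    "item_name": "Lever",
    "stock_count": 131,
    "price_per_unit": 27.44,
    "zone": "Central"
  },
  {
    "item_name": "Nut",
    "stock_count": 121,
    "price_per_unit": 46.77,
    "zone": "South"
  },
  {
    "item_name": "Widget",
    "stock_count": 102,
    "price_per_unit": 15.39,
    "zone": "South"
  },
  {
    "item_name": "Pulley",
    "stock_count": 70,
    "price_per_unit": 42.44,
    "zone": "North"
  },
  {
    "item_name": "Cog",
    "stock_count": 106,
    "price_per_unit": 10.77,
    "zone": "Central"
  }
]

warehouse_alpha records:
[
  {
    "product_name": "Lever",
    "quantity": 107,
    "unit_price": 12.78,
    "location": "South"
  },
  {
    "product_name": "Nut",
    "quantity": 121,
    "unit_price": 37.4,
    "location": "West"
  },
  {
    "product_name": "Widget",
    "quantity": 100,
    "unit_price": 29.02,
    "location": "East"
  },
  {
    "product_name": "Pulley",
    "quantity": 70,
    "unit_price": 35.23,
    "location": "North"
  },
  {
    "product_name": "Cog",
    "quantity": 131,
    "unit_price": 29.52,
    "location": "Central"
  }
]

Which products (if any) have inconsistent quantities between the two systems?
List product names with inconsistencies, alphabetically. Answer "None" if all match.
Cog, Lever, Widget

Schema mappings:
- "item_name" (warehouse_beta) = "product_name" (warehouse_alpha) = product name
- "stock_count" (warehouse_beta) = "quantity" (warehouse_alpha) = quantity

Comparison:
  Lever: 131 vs 107 - MISMATCH
  Nut: 121 vs 121 - MATCH
  Widget: 102 vs 100 - MISMATCH
  Pulley: 70 vs 70 - MATCH
  Cog: 106 vs 131 - MISMATCH

Products with inconsistencies: Cog, Lever, Widget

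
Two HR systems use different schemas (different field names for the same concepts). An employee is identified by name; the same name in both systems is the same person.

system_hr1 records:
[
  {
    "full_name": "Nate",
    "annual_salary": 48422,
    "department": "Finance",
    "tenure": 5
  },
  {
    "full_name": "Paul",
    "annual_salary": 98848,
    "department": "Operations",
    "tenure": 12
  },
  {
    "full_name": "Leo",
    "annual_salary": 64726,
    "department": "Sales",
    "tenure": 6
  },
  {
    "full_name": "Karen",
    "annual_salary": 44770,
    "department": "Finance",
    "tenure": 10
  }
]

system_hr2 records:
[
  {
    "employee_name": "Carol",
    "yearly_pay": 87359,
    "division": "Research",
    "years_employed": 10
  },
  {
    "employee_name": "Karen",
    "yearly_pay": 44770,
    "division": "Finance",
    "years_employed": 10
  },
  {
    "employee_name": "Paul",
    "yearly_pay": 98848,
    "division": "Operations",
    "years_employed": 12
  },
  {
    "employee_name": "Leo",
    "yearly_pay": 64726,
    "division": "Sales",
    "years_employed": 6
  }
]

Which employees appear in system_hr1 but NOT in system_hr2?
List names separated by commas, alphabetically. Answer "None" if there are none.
Nate

Schema mapping: "full_name" (system_hr1) = "employee_name" (system_hr2) = employee name

Names in system_hr1: ['Karen', 'Leo', 'Nate', 'Paul']
Names in system_hr2: ['Carol', 'Karen', 'Leo', 'Paul']

In system_hr1 but not system_hr2: ['Nate']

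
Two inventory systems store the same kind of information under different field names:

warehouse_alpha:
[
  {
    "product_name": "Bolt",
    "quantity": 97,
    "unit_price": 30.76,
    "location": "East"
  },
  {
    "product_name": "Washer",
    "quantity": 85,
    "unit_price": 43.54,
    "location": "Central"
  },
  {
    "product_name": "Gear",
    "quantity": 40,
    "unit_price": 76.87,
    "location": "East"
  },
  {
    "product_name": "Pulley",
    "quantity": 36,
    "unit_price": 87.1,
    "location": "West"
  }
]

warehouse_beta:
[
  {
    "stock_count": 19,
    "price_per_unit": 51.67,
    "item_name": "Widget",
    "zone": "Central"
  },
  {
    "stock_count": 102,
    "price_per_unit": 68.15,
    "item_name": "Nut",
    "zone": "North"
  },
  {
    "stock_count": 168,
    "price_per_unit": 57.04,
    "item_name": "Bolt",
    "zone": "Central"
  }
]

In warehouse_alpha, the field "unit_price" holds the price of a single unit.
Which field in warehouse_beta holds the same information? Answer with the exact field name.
price_per_unit

In warehouse_alpha, "unit_price" holds the price of a single unit.
The fields in warehouse_beta are: "stock_count", "price_per_unit", "item_name", "zone".
"price_per_unit" is the match: the name refers to the same concept and its values are decimal currency amounts (e.g. 51.67, 68.15).
The other fields ("stock_count", "item_name", "zone") hold different kinds of data.

So "unit_price" in warehouse_alpha corresponds to "price_per_unit" in warehouse_beta.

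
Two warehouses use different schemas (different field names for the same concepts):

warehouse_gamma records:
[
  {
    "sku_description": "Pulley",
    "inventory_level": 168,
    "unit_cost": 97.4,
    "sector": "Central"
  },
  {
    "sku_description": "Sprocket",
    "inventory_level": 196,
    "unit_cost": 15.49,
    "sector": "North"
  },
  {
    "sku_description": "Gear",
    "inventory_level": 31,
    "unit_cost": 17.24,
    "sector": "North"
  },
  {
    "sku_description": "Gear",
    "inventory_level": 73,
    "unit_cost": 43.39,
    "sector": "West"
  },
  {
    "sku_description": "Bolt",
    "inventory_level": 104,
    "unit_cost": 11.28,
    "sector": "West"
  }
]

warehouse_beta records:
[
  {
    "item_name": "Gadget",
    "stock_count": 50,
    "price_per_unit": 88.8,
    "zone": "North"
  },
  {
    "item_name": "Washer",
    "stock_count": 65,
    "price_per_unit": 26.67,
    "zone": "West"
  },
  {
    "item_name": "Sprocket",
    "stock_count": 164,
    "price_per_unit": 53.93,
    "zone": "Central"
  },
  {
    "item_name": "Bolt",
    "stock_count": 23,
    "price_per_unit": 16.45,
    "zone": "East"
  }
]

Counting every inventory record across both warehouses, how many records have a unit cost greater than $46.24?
3

Schema mapping: "unit_cost" (warehouse_gamma) = "price_per_unit" (warehouse_beta) = unit cost

Records > $46.24 in warehouse_gamma: 1
Records > $46.24 in warehouse_beta: 2

Total count: 1 + 2 = 3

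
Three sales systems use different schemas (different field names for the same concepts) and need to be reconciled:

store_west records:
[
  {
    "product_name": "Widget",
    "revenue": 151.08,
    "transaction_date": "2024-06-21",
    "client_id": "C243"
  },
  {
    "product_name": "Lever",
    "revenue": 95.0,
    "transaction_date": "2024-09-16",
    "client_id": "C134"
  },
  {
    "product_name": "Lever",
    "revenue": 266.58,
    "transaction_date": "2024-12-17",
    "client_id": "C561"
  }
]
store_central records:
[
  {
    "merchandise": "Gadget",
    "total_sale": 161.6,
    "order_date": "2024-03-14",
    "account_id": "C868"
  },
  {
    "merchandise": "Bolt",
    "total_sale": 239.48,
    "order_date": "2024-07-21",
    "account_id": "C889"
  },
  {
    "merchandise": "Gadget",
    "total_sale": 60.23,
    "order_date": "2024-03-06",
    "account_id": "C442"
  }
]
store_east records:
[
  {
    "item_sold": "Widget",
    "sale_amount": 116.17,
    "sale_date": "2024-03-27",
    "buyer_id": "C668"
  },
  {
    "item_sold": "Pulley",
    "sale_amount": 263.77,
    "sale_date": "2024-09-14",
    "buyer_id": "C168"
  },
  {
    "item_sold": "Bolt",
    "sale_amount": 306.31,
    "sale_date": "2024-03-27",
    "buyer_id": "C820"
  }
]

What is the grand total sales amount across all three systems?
1660.22

Schema reconciliation - all amount fields map to sale amount:

store_west (revenue): 512.66
store_central (total_sale): 461.31
store_east (sale_amount): 686.25

Grand total: 1660.22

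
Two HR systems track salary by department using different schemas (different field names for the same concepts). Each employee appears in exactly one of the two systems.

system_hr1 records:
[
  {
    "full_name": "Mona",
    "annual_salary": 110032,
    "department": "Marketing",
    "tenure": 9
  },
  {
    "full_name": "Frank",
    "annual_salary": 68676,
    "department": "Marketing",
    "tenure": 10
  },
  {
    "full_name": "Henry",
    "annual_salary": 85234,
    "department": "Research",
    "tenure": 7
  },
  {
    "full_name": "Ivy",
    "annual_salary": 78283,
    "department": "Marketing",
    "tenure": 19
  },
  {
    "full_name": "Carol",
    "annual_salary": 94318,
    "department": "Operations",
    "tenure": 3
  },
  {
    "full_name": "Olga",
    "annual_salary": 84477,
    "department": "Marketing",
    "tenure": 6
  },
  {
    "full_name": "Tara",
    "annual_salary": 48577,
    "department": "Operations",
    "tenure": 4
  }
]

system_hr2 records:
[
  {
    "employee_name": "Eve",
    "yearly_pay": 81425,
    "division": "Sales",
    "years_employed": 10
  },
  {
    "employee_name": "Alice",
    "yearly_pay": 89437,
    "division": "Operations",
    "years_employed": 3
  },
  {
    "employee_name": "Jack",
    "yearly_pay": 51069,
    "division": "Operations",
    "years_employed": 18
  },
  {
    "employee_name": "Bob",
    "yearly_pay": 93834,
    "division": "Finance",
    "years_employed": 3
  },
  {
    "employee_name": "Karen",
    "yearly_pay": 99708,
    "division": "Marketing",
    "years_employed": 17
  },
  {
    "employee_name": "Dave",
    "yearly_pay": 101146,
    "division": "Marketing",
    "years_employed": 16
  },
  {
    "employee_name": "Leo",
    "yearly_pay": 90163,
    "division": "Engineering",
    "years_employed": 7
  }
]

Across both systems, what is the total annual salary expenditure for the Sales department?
81425

Schema mappings:
- "department" (system_hr1) = "division" (system_hr2) = department
- "annual_salary" (system_hr1) = "yearly_pay" (system_hr2) = salary

Sales salaries from system_hr1: 0
Sales salaries from system_hr2: 81425

Total: 0 + 81425 = 81425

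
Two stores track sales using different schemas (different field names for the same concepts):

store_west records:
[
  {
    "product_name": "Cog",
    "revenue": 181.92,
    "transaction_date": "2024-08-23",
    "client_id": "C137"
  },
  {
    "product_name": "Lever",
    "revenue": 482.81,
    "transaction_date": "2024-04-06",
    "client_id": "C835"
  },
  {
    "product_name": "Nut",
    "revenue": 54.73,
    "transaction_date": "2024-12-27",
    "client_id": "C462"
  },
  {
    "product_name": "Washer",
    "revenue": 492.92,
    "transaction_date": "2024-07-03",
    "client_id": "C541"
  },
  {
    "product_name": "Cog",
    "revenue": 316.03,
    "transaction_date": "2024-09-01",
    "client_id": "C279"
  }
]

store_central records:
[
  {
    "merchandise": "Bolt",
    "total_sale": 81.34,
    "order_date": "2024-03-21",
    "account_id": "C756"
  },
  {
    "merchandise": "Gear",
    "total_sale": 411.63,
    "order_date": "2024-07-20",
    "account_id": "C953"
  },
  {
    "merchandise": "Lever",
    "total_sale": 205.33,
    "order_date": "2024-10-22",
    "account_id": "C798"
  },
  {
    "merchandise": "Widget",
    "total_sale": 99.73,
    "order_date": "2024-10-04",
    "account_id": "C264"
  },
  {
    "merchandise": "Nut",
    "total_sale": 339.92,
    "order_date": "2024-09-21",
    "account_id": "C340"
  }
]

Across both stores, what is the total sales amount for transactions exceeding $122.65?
2430.56

Schema mapping: "revenue" (store_west) = "total_sale" (store_central) = sale amount

Sum of sales > $122.65 in store_west: 1473.68
Sum of sales > $122.65 in store_central: 956.88

Total: 1473.68 + 956.88 = 2430.56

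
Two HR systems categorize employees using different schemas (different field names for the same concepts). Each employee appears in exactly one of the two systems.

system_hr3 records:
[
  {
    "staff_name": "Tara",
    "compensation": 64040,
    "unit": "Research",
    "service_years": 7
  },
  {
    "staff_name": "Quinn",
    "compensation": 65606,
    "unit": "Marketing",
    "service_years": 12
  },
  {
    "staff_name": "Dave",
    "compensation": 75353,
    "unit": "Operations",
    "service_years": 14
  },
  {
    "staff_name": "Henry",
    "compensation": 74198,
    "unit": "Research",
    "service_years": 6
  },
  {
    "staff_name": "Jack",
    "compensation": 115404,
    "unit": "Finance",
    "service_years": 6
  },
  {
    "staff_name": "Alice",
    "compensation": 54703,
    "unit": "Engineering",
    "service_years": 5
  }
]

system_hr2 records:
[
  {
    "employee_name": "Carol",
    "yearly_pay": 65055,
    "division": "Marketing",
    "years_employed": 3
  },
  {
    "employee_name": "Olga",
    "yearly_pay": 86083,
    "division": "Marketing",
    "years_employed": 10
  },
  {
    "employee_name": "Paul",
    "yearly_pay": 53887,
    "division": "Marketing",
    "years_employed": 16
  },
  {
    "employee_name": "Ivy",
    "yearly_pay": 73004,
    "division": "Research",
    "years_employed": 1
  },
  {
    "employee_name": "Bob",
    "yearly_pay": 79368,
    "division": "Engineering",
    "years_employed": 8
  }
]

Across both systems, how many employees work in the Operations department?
1

Schema mapping: "unit" (system_hr3) = "division" (system_hr2) = department

Operations employees in system_hr3: 1
Operations employees in system_hr2: 0

Total in Operations: 1 + 0 = 1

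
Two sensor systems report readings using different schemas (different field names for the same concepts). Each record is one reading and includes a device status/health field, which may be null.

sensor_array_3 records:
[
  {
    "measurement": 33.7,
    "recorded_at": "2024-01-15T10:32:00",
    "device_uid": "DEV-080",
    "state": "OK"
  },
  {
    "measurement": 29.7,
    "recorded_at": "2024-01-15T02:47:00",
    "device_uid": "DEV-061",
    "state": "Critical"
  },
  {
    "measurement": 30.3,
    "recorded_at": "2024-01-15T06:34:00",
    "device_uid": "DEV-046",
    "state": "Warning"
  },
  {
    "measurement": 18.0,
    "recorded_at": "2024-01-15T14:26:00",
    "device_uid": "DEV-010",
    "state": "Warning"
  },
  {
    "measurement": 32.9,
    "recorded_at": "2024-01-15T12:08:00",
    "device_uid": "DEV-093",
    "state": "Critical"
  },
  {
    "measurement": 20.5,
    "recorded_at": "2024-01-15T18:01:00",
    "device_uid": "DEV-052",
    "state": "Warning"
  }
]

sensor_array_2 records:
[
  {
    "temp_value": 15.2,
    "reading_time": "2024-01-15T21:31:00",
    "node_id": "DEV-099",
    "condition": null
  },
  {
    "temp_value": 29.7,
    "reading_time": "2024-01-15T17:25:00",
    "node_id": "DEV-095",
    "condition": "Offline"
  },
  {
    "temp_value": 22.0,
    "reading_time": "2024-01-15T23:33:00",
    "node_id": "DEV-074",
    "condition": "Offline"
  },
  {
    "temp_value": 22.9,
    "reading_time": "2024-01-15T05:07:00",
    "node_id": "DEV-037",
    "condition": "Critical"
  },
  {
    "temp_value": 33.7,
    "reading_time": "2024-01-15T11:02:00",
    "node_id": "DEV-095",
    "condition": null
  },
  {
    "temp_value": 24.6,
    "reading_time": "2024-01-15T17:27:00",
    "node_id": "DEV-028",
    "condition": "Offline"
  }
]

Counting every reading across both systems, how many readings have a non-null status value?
10

Schema mapping: "state" (sensor_array_3) = "condition" (sensor_array_2) = status

Non-null in sensor_array_3: 6
Non-null in sensor_array_2: 4

Total non-null: 6 + 4 = 10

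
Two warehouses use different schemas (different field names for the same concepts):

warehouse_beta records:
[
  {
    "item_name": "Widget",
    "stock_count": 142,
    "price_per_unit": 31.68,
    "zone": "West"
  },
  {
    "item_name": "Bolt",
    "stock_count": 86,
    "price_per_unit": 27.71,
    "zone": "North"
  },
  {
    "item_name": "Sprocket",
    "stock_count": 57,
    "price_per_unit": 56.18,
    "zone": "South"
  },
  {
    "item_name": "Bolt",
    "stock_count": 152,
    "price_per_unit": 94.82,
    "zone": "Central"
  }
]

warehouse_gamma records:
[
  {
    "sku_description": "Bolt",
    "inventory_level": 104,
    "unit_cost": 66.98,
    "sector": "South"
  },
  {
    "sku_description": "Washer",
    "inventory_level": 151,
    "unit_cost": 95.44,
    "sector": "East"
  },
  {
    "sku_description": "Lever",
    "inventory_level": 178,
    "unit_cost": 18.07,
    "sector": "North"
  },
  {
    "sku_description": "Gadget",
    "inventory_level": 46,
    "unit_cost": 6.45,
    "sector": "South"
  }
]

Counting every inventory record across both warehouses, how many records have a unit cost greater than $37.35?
4

Schema mapping: "price_per_unit" (warehouse_beta) = "unit_cost" (warehouse_gamma) = unit cost

Records > $37.35 in warehouse_beta: 2
Records > $37.35 in warehouse_gamma: 2

Total count: 2 + 2 = 4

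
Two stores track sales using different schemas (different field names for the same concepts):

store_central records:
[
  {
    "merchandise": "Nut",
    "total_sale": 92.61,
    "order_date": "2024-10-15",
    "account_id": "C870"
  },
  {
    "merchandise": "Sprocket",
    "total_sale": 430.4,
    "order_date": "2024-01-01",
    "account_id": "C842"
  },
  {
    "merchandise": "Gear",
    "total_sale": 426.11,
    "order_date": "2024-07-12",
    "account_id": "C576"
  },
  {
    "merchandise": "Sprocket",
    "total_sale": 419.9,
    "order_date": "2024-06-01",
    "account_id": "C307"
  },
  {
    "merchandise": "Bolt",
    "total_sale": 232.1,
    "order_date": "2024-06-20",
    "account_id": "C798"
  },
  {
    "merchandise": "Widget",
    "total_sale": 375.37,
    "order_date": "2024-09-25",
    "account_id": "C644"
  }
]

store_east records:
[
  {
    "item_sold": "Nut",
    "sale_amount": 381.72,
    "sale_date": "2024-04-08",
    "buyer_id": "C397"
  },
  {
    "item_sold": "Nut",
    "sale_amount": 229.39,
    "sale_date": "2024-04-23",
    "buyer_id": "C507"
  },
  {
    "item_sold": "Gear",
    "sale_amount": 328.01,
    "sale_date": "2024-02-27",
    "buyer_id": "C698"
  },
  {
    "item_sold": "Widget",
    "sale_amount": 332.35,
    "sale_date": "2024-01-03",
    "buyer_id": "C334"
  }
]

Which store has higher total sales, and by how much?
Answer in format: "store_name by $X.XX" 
store_central by $705.02

Schema mapping: "total_sale" (store_central) = "sale_amount" (store_east) = sale amount

Total for store_central: 1976.49
Total for store_east: 1271.47

Difference: |1976.49 - 1271.47| = 705.02
store_central has higher sales by $705.02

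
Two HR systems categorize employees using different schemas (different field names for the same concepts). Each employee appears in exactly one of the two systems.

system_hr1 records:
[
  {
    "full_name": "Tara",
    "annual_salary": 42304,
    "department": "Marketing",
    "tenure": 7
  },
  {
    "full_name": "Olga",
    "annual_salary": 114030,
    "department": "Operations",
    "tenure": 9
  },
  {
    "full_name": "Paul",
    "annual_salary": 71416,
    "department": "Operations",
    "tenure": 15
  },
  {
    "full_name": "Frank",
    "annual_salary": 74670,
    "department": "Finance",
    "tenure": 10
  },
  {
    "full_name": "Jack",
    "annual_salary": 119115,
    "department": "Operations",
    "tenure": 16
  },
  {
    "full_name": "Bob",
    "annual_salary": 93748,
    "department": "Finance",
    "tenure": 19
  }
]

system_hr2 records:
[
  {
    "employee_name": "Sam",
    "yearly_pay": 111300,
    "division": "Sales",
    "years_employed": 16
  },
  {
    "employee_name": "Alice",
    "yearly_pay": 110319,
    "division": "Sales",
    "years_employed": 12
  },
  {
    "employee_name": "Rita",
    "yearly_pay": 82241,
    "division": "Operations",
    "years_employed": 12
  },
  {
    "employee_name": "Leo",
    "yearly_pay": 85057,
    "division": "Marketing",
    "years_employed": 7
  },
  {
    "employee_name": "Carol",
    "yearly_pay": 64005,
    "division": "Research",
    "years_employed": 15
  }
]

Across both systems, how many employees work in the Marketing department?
2

Schema mapping: "department" (system_hr1) = "division" (system_hr2) = department

Marketing employees in system_hr1: 1
Marketing employees in system_hr2: 1

Total in Marketing: 1 + 1 = 2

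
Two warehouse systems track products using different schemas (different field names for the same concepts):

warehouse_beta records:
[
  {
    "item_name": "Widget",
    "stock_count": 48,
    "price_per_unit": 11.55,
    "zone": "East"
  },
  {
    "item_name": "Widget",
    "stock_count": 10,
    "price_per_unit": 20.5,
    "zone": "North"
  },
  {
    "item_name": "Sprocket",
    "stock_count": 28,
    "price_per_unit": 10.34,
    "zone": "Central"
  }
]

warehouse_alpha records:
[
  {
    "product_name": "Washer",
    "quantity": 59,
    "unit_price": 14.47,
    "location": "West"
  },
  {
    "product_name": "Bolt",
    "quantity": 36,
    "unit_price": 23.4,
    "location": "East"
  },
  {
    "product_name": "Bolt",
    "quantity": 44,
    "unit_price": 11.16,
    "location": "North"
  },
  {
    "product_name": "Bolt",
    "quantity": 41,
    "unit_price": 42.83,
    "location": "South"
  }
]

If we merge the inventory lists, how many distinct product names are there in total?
4

Schema mapping: "item_name" (warehouse_beta) = "product_name" (warehouse_alpha) = product name

Products in warehouse_beta: ['Sprocket', 'Widget']
Products in warehouse_alpha: ['Bolt', 'Washer']

Union (unique products): ['Bolt', 'Sprocket', 'Washer', 'Widget']
Count: 4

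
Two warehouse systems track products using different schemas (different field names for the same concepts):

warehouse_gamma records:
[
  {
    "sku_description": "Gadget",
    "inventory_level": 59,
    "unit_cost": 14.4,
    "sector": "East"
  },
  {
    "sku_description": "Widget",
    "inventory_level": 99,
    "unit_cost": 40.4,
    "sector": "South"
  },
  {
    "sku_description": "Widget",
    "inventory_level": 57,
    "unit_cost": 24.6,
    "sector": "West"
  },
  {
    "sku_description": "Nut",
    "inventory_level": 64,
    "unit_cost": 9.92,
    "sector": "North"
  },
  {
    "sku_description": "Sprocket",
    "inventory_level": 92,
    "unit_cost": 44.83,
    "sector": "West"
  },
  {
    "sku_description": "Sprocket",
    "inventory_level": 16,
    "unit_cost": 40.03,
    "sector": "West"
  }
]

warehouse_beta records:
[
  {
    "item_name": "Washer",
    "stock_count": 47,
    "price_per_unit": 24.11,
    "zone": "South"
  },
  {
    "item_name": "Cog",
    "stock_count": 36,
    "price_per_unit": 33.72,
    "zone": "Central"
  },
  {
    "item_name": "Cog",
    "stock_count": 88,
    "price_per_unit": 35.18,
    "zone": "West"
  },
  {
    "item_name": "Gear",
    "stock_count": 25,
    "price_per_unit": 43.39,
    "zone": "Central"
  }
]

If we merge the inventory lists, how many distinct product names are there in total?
7

Schema mapping: "sku_description" (warehouse_gamma) = "item_name" (warehouse_beta) = product name

Products in warehouse_gamma: ['Gadget', 'Nut', 'Sprocket', 'Widget']
Products in warehouse_beta: ['Cog', 'Gear', 'Washer']

Union (unique products): ['Cog', 'Gadget', 'Gear', 'Nut', 'Sprocket', 'Washer', 'Widget']
Count: 7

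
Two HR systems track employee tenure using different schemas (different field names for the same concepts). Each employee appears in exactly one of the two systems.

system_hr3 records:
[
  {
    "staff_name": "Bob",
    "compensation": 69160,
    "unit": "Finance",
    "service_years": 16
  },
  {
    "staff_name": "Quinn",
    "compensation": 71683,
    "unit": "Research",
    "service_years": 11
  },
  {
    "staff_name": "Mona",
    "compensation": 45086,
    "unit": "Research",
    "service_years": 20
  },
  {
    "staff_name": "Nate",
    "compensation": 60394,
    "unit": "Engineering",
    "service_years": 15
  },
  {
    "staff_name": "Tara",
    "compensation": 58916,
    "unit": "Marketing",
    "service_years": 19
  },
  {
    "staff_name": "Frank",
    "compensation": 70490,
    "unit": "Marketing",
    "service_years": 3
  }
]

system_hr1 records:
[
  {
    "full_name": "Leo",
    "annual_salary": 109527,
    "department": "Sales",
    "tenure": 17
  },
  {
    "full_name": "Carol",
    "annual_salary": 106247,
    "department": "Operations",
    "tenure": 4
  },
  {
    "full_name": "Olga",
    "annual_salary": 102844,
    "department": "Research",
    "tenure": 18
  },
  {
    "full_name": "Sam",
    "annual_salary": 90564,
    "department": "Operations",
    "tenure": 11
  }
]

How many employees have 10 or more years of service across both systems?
8

Reconcile schemas: "service_years" (system_hr3) = "tenure" (system_hr1) = years of service

From system_hr3: 5 employees with >= 10 years
From system_hr1: 3 employees with >= 10 years

Total: 5 + 3 = 8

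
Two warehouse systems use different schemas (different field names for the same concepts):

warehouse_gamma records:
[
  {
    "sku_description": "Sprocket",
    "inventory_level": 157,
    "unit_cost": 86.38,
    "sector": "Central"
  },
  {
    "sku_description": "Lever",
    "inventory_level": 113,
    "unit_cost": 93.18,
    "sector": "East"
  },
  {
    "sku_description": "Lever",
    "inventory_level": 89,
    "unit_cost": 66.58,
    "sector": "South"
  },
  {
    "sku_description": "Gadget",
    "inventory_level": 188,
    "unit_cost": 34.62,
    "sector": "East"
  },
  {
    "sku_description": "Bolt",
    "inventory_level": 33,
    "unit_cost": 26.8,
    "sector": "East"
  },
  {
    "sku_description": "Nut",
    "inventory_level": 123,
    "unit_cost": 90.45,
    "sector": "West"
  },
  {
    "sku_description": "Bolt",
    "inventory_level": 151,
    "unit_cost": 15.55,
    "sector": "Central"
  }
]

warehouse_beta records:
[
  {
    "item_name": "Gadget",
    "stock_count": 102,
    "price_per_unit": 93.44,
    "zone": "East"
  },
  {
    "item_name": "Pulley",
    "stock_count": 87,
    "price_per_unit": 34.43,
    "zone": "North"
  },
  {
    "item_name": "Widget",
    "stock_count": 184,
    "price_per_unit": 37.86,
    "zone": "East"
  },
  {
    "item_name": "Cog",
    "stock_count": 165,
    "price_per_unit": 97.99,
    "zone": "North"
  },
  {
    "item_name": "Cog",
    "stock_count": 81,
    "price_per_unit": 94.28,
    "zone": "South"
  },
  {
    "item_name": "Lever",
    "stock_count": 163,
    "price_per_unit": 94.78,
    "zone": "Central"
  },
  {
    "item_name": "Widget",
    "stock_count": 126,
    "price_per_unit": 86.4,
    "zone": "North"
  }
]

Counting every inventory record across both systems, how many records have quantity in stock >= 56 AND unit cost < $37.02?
3

Schema mappings:
- "inventory_level" (warehouse_gamma) = "stock_count" (warehouse_beta) = quantity
- "unit_cost" (warehouse_gamma) = "price_per_unit" (warehouse_beta) = unit cost

Records meeting both conditions in warehouse_gamma: 2
Records meeting both conditions in warehouse_beta: 1

Total: 2 + 1 = 3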